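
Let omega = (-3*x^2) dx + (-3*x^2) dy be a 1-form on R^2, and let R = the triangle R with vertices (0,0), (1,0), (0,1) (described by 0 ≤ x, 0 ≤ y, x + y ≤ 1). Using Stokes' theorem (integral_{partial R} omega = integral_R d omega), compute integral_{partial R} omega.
integral_(partial R) omega = -1

Stokes: integral_partial_R omega = integral_R d omega with d omega = (∂Q/∂x - ∂P/∂y) dx ∧ dy.
  ∂Q/∂x = -6*x
  ∂P/∂y = 0
  integrand = ∂Q/∂x - ∂P/∂y = -6*x.
Integrating over R: integral_0^1 integral_0^{1-x} (-6*x) dy dx = -1.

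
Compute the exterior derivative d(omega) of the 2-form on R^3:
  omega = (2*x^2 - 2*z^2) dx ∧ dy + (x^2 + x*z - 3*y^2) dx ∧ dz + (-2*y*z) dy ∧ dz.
d(omega) = (6*y - 4*z) dx ∧ dy ∧ dz

For a 2-form omega = sum_{i<j} g_{ij} dx_i ∧ dx_j, the exterior derivative is
  d(omega) = sum_{i<j} d(g_{ij}) ∧ dx_i ∧ dx_j = sum_{i<j, k} (∂g_{ij}/∂x_k) dx_k ∧ dx_i ∧ dx_j.
Expand each term, using dx_k ∧ dx_i ∧ dx_j = sgn(permutation) dx_{(a)} ∧ dx_{(b)} ∧ dx_{(c)} with (a < b < c) sorted:
  d(2*x^2 - 2*z^2) includes (∂/∂z)(2*x^2 - 2*z^2) dz = (-4*z) dz, which multiplied by dx ∧ dy gives (-4*z) dx ∧ dy ∧ dz
  d(x^2 + x*z - 3*y^2) includes (∂/∂y)(x^2 + x*z - 3*y^2) dy = (-6*y) dy, which multiplied by dx ∧ dz gives (6*y) dx ∧ dy ∧ dz
Collecting like 3-forms: d(omega) = (6*y - 4*z) dx ∧ dy ∧ dz.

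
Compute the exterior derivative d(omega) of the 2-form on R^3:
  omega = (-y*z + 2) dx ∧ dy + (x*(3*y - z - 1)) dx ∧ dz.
d(omega) = (-3*x - y) dx ∧ dy ∧ dz

For a 2-form omega = sum_{i<j} g_{ij} dx_i ∧ dx_j, the exterior derivative is
  d(omega) = sum_{i<j} d(g_{ij}) ∧ dx_i ∧ dx_j = sum_{i<j, k} (∂g_{ij}/∂x_k) dx_k ∧ dx_i ∧ dx_j.
Expand each term, using dx_k ∧ dx_i ∧ dx_j = sgn(permutation) dx_{(a)} ∧ dx_{(b)} ∧ dx_{(c)} with (a < b < c) sorted:
  d(-y*z + 2) includes (∂/∂z)(-y*z + 2) dz = (-y) dz, which multiplied by dx ∧ dy gives (-y) dx ∧ dy ∧ dz
  d(x*(3*y - z - 1)) includes (∂/∂y)(x*(3*y - z - 1)) dy = (3*x) dy, which multiplied by dx ∧ dz gives (-3*x) dx ∧ dy ∧ dz
Collecting like 3-forms: d(omega) = (-3*x - y) dx ∧ dy ∧ dz.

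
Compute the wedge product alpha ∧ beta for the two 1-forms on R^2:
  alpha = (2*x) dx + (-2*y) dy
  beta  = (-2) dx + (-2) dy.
alpha ∧ beta = (-4*x - 4*y) dx ∧ dy

Distribute the wedge, using dx_i ∧ dx_j = -dx_j ∧ dx_i and dx_i ∧ dx_i = 0. For each pair (i, j) with i < j, the coefficient of dx_i ∧ dx_j in alpha ∧ beta is (alpha_i * beta_j - alpha_j * beta_i). Collecting: alpha ∧ beta = (-4*x - 4*y) dx ∧ dy.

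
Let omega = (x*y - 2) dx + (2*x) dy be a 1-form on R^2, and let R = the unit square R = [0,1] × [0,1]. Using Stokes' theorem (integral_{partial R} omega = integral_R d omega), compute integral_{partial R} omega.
integral_(partial R) omega = 3/2

Stokes: integral_partial_R omega = integral_R d omega with d omega = (∂Q/∂x - ∂P/∂y) dx ∧ dy.
  ∂Q/∂x = 2
  ∂P/∂y = x
  integrand = ∂Q/∂x - ∂P/∂y = 2 - x.
Integrating over R: integral_0^1 integral_0^1 (2 - x) dx dy = 3/2.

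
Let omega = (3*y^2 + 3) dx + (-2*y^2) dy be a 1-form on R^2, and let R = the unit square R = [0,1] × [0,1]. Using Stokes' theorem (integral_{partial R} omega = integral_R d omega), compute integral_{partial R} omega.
integral_(partial R) omega = -3

Stokes: integral_partial_R omega = integral_R d omega with d omega = (∂Q/∂x - ∂P/∂y) dx ∧ dy.
  ∂Q/∂x = 0
  ∂P/∂y = 6*y
  integrand = ∂Q/∂x - ∂P/∂y = -6*y.
Integrating over R: integral_0^1 integral_0^1 (-6*y) dx dy = -3.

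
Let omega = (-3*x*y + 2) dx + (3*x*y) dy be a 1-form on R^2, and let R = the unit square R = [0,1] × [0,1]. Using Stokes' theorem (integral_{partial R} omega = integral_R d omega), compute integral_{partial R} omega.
integral_(partial R) omega = 3

Stokes: integral_partial_R omega = integral_R d omega with d omega = (∂Q/∂x - ∂P/∂y) dx ∧ dy.
  ∂Q/∂x = 3*y
  ∂P/∂y = -3*x
  integrand = ∂Q/∂x - ∂P/∂y = 3*x + 3*y.
Integrating over R: integral_0^1 integral_0^1 (3*x + 3*y) dx dy = 3.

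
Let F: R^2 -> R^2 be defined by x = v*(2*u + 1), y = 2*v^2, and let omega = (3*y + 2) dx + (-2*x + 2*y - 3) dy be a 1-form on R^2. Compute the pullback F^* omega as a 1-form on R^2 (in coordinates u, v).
F^* omega = (12*v^3 + 4*v) du + (-4*u*v^2 + 4*u + 16*v^3 - 2*v^2 - 12*v + 2) dv

Using F^*(f dg) = (f ∘ F) d(g ∘ F), substitute each coordinate x_i by F_i(u, v) in f_i, and replace dx_i by d F_i = (∂F_i/∂u) du + (∂F_i/∂v) dv.
  For the x component: f_1(F) = 6*v^2 + 2; d F_1 = (2*v) du + (2*u + 1) dv
  For the y component: f_2(F) = -4*u*v + 4*v^2 - 2*v - 3; d F_2 = (0) du + (4*v) dv
Combining and collecting du, dv coefficients:
  coeff of du: 12*v^3 + 4*v
  coeff of dv: -4*u*v^2 + 4*u + 16*v^3 - 2*v^2 - 12*v + 2
F^* omega = (12*v^3 + 4*v) du + (-4*u*v^2 + 4*u + 16*v^3 - 2*v^2 - 12*v + 2) dv.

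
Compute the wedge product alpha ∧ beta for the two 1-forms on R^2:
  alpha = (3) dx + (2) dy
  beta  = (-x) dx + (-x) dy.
alpha ∧ beta = (-x) dx ∧ dy

Distribute the wedge, using dx_i ∧ dx_j = -dx_j ∧ dx_i and dx_i ∧ dx_i = 0. For each pair (i, j) with i < j, the coefficient of dx_i ∧ dx_j in alpha ∧ beta is (alpha_i * beta_j - alpha_j * beta_i). Collecting: alpha ∧ beta = (-x) dx ∧ dy.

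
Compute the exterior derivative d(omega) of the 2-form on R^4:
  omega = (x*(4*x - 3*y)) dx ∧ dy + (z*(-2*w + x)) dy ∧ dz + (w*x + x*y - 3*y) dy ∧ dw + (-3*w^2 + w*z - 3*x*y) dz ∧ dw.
d(omega) = (z) dx ∧ dy ∧ dz + (-3*x - 2*z) dy ∧ dz ∧ dw + (w + y) dx ∧ dy ∧ dw + (-3*y) dx ∧ dz ∧ dw

For a 2-form omega = sum_{i<j} g_{ij} dx_i ∧ dx_j, the exterior derivative is
  d(omega) = sum_{i<j} d(g_{ij}) ∧ dx_i ∧ dx_j = sum_{i<j, k} (∂g_{ij}/∂x_k) dx_k ∧ dx_i ∧ dx_j.
Expand each term, using dx_k ∧ dx_i ∧ dx_j = sgn(permutation) dx_{(a)} ∧ dx_{(b)} ∧ dx_{(c)} with (a < b < c) sorted:
  d(z*(-2*w + x)) includes (∂/∂x)(z*(-2*w + x)) dx = (z) dx, which multiplied by dy ∧ dz gives (z) dx ∧ dy ∧ dz
  d(z*(-2*w + x)) includes (∂/∂w)(z*(-2*w + x)) dw = (-2*z) dw, which multiplied by dy ∧ dz gives (-2*z) dy ∧ dz ∧ dw
  d(w*x + x*y - 3*y) includes (∂/∂x)(w*x + x*y - 3*y) dx = (w + y) dx, which multiplied by dy ∧ dw gives (w + y) dx ∧ dy ∧ dw
  d(-3*w^2 + w*z - 3*x*y) includes (∂/∂x)(-3*w^2 + w*z - 3*x*y) dx = (-3*y) dx, which multiplied by dz ∧ dw gives (-3*y) dx ∧ dz ∧ dw
  d(-3*w^2 + w*z - 3*x*y) includes (∂/∂y)(-3*w^2 + w*z - 3*x*y) dy = (-3*x) dy, which multiplied by dz ∧ dw gives (-3*x) dy ∧ dz ∧ dw
Collecting like 3-forms: d(omega) = (z) dx ∧ dy ∧ dz + (-3*x - 2*z) dy ∧ dz ∧ dw + (w + y) dx ∧ dy ∧ dw + (-3*y) dx ∧ dz ∧ dw.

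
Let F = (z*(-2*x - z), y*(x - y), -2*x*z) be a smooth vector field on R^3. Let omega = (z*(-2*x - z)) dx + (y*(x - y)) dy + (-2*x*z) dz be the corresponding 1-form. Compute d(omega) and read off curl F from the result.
d(omega) = (0) dy ∧ dz + (-2*x) dz ∧ dx + (y) dx ∧ dy; curl F = (0, -2*x, y)

d omega = sum_{i<j} (∂f_j/∂x_i - ∂f_i/∂x_j) dx_i ∧ dx_j. Under the identification (dy ∧ dz, dz ∧ dx, dx ∧ dy) ↔ (e_x, e_y, e_z), the coefficients are exactly the components of curl F. Compute:
  ∂R/∂y - ∂Q/∂z = (0) - (0) = 0
  ∂P/∂z - ∂R/∂x = (-2*x - 2*z) - (-2*z) = -2*x
  ∂Q/∂x - ∂P/∂y = (y) - (0) = y.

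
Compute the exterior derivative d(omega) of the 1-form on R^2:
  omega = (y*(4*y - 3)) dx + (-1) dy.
d(omega) = (3 - 8*y) dx ∧ dy

For a 1-form omega = sum_i f_i dx_i, the exterior derivative is
  d(omega) = sum_{i < j} (∂f_j/∂x_i - ∂f_i/∂x_j) dx_i ∧ dx_j.
  coefficient of dx ∧ dy: ∂f_2/∂x - ∂f_1/∂y = ∂(-1)/∂x - ∂(y*(4*y - 3))/∂y = 3 - 8*y
Assembling: d(omega) = (3 - 8*y) dx ∧ dy.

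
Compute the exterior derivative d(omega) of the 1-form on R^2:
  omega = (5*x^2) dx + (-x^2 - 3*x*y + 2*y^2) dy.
d(omega) = (-2*x - 3*y) dx ∧ dy

For a 1-form omega = sum_i f_i dx_i, the exterior derivative is
  d(omega) = sum_{i < j} (∂f_j/∂x_i - ∂f_i/∂x_j) dx_i ∧ dx_j.
  coefficient of dx ∧ dy: ∂f_2/∂x - ∂f_1/∂y = ∂(-x^2 - 3*x*y + 2*y^2)/∂x - ∂(5*x^2)/∂y = -2*x - 3*y
Assembling: d(omega) = (-2*x - 3*y) dx ∧ dy.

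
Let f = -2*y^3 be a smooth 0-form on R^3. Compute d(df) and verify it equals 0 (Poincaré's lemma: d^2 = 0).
d(df) = 0

Step 1: df = sum_i (∂f/∂x_i) dx_i = (0) dx + (-6*y^2) dy + (0) dz.
Step 2: Apply d again. Using the 1-form formula, the coefficient of dx ∧ dy in d(df) is ∂^2 f/∂x ∂y - ∂^2 f/∂y ∂x = (0) - (0) = 0 (equality of mixed partials for smooth f).
Similarly for dx ∧ dz and dy ∧ dz — all coefficients vanish. So d(df) = 0.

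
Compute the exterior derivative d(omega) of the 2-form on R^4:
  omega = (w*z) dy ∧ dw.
d(omega) = (-w) dy ∧ dz ∧ dw

For a 2-form omega = sum_{i<j} g_{ij} dx_i ∧ dx_j, the exterior derivative is
  d(omega) = sum_{i<j} d(g_{ij}) ∧ dx_i ∧ dx_j = sum_{i<j, k} (∂g_{ij}/∂x_k) dx_k ∧ dx_i ∧ dx_j.
Expand each term, using dx_k ∧ dx_i ∧ dx_j = sgn(permutation) dx_{(a)} ∧ dx_{(b)} ∧ dx_{(c)} with (a < b < c) sorted:
  d(w*z) includes (∂/∂z)(w*z) dz = (w) dz, which multiplied by dy ∧ dw gives (-w) dy ∧ dz ∧ dw
Collecting like 3-forms: d(omega) = (-w) dy ∧ dz ∧ dw.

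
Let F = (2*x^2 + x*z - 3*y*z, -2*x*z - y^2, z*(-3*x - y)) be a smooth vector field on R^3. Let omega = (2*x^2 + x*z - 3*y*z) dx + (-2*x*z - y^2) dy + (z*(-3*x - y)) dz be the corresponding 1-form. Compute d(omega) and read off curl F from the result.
d(omega) = (2*x - z) dy ∧ dz + (x - 3*y + 3*z) dz ∧ dx + (z) dx ∧ dy; curl F = (2*x - z, x - 3*y + 3*z, z)

d omega = sum_{i<j} (∂f_j/∂x_i - ∂f_i/∂x_j) dx_i ∧ dx_j. Under the identification (dy ∧ dz, dz ∧ dx, dx ∧ dy) ↔ (e_x, e_y, e_z), the coefficients are exactly the components of curl F. Compute:
  ∂R/∂y - ∂Q/∂z = (-z) - (-2*x) = 2*x - z
  ∂P/∂z - ∂R/∂x = (x - 3*y) - (-3*z) = x - 3*y + 3*z
  ∂Q/∂x - ∂P/∂y = (-2*z) - (-3*z) = z.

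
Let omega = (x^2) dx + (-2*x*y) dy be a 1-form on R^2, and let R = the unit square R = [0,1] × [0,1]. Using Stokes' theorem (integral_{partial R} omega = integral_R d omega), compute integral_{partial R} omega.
integral_(partial R) omega = -1

Stokes: integral_partial_R omega = integral_R d omega with d omega = (∂Q/∂x - ∂P/∂y) dx ∧ dy.
  ∂Q/∂x = -2*y
  ∂P/∂y = 0
  integrand = ∂Q/∂x - ∂P/∂y = -2*y.
Integrating over R: integral_0^1 integral_0^1 (-2*y) dx dy = -1.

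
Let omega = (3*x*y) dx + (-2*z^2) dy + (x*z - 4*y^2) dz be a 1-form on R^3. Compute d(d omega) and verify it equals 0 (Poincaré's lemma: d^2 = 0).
d(d omega) = 0

Step 1: d omega = sum_{i<j} (∂f_j/∂x_i - ∂f_i/∂x_j) dx_i ∧ dx_j:
  coeff of dx ∧ dy: -3*x
  coeff of dx ∧ dz: z
  coeff of dy ∧ dz: -8*y + 4*z
Step 2: Apply d again to each 2-form coefficient. The only possible 3-form in R^3 is dx ∧ dy ∧ dz, with coefficient
  ∂(coeff of dy∧dz)/∂x - ∂(coeff of dx∧dz)/∂y + ∂(coeff of dx∧dy)/∂z
  = ∂/∂x (-8*y + 4*z) - ∂/∂y (z) + ∂/∂z (-3*x).
Each of these terms simplifies to sums of mixed partials that cancel in pairs. The result is 0 (by equality of mixed partials for smooth functions — Schwarz / Clairaut).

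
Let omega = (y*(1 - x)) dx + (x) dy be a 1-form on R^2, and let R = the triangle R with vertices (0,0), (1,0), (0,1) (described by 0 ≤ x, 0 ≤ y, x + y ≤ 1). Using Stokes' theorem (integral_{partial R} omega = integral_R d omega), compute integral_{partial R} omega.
integral_(partial R) omega = 1/6

Stokes: integral_partial_R omega = integral_R d omega with d omega = (∂Q/∂x - ∂P/∂y) dx ∧ dy.
  ∂Q/∂x = 1
  ∂P/∂y = 1 - x
  integrand = ∂Q/∂x - ∂P/∂y = x.
Integrating over R: integral_0^1 integral_0^{1-x} (x) dy dx = 1/6.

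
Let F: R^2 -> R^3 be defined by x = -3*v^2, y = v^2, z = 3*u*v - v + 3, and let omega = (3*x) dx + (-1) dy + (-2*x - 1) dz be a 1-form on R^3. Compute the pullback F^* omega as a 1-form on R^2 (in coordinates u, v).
F^* omega = (18*v^3 - 3*v) du + (18*u*v^2 - 3*u + 54*v^3 - 6*v^2 - 2*v + 1) dv

Using F^*(f dg) = (f ∘ F) d(g ∘ F), substitute each coordinate x_i by F_i(u, v) in f_i, and replace dx_i by d F_i = (∂F_i/∂u) du + (∂F_i/∂v) dv.
  For the x component: f_1(F) = -9*v^2; d F_1 = (0) du + (-6*v) dv
  For the y component: f_2(F) = -1; d F_2 = (0) du + (2*v) dv
  For the z component: f_3(F) = 6*v^2 - 1; d F_3 = (3*v) du + (3*u - 1) dv
Combining and collecting du, dv coefficients:
  coeff of du: 18*v^3 - 3*v
  coeff of dv: 18*u*v^2 - 3*u + 54*v^3 - 6*v^2 - 2*v + 1
F^* omega = (18*v^3 - 3*v) du + (18*u*v^2 - 3*u + 54*v^3 - 6*v^2 - 2*v + 1) dv.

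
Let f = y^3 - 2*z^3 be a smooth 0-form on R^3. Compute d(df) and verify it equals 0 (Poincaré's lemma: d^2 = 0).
d(df) = 0

Step 1: df = sum_i (∂f/∂x_i) dx_i = (0) dx + (3*y^2) dy + (-6*z^2) dz.
Step 2: Apply d again. Using the 1-form formula, the coefficient of dx ∧ dy in d(df) is ∂^2 f/∂x ∂y - ∂^2 f/∂y ∂x = (0) - (0) = 0 (equality of mixed partials for smooth f).
Similarly for dx ∧ dz and dy ∧ dz — all coefficients vanish. So d(df) = 0.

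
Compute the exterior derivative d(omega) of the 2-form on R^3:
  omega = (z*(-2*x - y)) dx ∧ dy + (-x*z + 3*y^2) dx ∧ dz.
d(omega) = (-2*x - 7*y) dx ∧ dy ∧ dz

For a 2-form omega = sum_{i<j} g_{ij} dx_i ∧ dx_j, the exterior derivative is
  d(omega) = sum_{i<j} d(g_{ij}) ∧ dx_i ∧ dx_j = sum_{i<j, k} (∂g_{ij}/∂x_k) dx_k ∧ dx_i ∧ dx_j.
Expand each term, using dx_k ∧ dx_i ∧ dx_j = sgn(permutation) dx_{(a)} ∧ dx_{(b)} ∧ dx_{(c)} with (a < b < c) sorted:
  d(z*(-2*x - y)) includes (∂/∂z)(z*(-2*x - y)) dz = (-2*x - y) dz, which multiplied by dx ∧ dy gives (-2*x - y) dx ∧ dy ∧ dz
  d(-x*z + 3*y^2) includes (∂/∂y)(-x*z + 3*y^2) dy = (6*y) dy, which multiplied by dx ∧ dz gives (-6*y) dx ∧ dy ∧ dz
Collecting like 3-forms: d(omega) = (-2*x - 7*y) dx ∧ dy ∧ dz.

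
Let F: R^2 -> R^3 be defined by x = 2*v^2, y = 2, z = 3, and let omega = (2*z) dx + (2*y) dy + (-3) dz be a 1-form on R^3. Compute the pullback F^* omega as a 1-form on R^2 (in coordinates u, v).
F^* omega = (24*v) dv

Using F^*(f dg) = (f ∘ F) d(g ∘ F), substitute each coordinate x_i by F_i(u, v) in f_i, and replace dx_i by d F_i = (∂F_i/∂u) du + (∂F_i/∂v) dv.
  For the x component: f_1(F) = 6; d F_1 = (0) du + (4*v) dv
  For the y component: f_2(F) = 4; d F_2 = (0) du + (0) dv
  For the z component: f_3(F) = -3; d F_3 = (0) du + (0) dv
Combining and collecting du, dv coefficients:
  coeff of du: 0
  coeff of dv: 24*v
F^* omega = (24*v) dv.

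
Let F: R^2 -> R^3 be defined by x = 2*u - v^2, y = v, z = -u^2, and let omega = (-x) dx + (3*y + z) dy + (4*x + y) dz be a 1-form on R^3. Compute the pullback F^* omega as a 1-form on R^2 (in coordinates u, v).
F^* omega = (-16*u^2 + 8*u*v^2 - 2*u*v - 4*u + 2*v^2) du + (-u^2 + 4*u*v - 2*v^3 + 3*v) dv

Using F^*(f dg) = (f ∘ F) d(g ∘ F), substitute each coordinate x_i by F_i(u, v) in f_i, and replace dx_i by d F_i = (∂F_i/∂u) du + (∂F_i/∂v) dv.
  For the x component: f_1(F) = -2*u + v^2; d F_1 = (2) du + (-2*v) dv
  For the y component: f_2(F) = -u^2 + 3*v; d F_2 = (0) du + (1) dv
  For the z component: f_3(F) = 8*u - 4*v^2 + v; d F_3 = (-2*u) du + (0) dv
Combining and collecting du, dv coefficients:
  coeff of du: -16*u^2 + 8*u*v^2 - 2*u*v - 4*u + 2*v^2
  coeff of dv: -u^2 + 4*u*v - 2*v^3 + 3*v
F^* omega = (-16*u^2 + 8*u*v^2 - 2*u*v - 4*u + 2*v^2) du + (-u^2 + 4*u*v - 2*v^3 + 3*v) dv.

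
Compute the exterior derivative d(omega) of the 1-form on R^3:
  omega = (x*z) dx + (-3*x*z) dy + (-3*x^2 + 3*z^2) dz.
d(omega) = (-3*z) dx ∧ dy + (-7*x) dx ∧ dz + (3*x) dy ∧ dz

For a 1-form omega = sum_i f_i dx_i, the exterior derivative is
  d(omega) = sum_{i < j} (∂f_j/∂x_i - ∂f_i/∂x_j) dx_i ∧ dx_j.
  coefficient of dx ∧ dy: ∂f_2/∂x - ∂f_1/∂y = ∂(-3*x*z)/∂x - ∂(x*z)/∂y = -3*z
  coefficient of dx ∧ dz: ∂f_3/∂x - ∂f_1/∂z = ∂(-3*x^2 + 3*z^2)/∂x - ∂(x*z)/∂z = -7*x
  coefficient of dy ∧ dz: ∂f_3/∂y - ∂f_2/∂z = ∂(-3*x^2 + 3*z^2)/∂y - ∂(-3*x*z)/∂z = 3*x
Assembling: d(omega) = (-3*z) dx ∧ dy + (-7*x) dx ∧ dz + (3*x) dy ∧ dz.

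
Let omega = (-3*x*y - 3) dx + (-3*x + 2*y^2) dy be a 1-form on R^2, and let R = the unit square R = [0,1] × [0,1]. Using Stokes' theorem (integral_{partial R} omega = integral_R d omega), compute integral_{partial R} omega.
integral_(partial R) omega = -3/2

Stokes: integral_partial_R omega = integral_R d omega with d omega = (∂Q/∂x - ∂P/∂y) dx ∧ dy.
  ∂Q/∂x = -3
  ∂P/∂y = -3*x
  integrand = ∂Q/∂x - ∂P/∂y = 3*x - 3.
Integrating over R: integral_0^1 integral_0^1 (3*x - 3) dx dy = -3/2.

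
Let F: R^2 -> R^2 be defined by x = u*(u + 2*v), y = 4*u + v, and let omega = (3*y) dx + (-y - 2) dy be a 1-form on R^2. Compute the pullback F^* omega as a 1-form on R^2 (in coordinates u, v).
F^* omega = (24*u^2 + 30*u*v - 16*u + 6*v^2 - 4*v - 8) du + (24*u^2 + 6*u*v - 4*u - v - 2) dv

Using F^*(f dg) = (f ∘ F) d(g ∘ F), substitute each coordinate x_i by F_i(u, v) in f_i, and replace dx_i by d F_i = (∂F_i/∂u) du + (∂F_i/∂v) dv.
  For the x component: f_1(F) = 12*u + 3*v; d F_1 = (2*u + 2*v) du + (2*u) dv
  For the y component: f_2(F) = -4*u - v - 2; d F_2 = (4) du + (1) dv
Combining and collecting du, dv coefficients:
  coeff of du: 24*u^2 + 30*u*v - 16*u + 6*v^2 - 4*v - 8
  coeff of dv: 24*u^2 + 6*u*v - 4*u - v - 2
F^* omega = (24*u^2 + 30*u*v - 16*u + 6*v^2 - 4*v - 8) du + (24*u^2 + 6*u*v - 4*u - v - 2) dv.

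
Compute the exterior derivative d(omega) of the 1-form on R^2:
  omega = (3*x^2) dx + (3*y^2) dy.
d(omega) = 0

For a 1-form omega = sum_i f_i dx_i, the exterior derivative is
  d(omega) = sum_{i < j} (∂f_j/∂x_i - ∂f_i/∂x_j) dx_i ∧ dx_j.

Assembling: d(omega) = 0.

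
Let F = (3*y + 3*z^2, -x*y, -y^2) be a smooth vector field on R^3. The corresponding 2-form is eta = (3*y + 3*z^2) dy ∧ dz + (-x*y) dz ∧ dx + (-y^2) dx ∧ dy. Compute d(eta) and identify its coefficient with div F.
d(eta) = (-x) dx ∧ dy ∧ dz; div F = -x

For a 2-form in R^3 of the form above, applying d gives a 3-form with coefficient ∂P/∂x + ∂Q/∂y + ∂R/∂z:
  ∂P/∂x = 0
  ∂Q/∂y = -x
  ∂R/∂z = 0
Sum = -x, which is exactly div F.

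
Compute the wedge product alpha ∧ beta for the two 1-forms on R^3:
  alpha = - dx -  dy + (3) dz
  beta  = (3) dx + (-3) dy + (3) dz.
alpha ∧ beta = (6) dx ∧ dy + (-12) dx ∧ dz + (6) dy ∧ dz

Distribute the wedge, using dx_i ∧ dx_j = -dx_j ∧ dx_i and dx_i ∧ dx_i = 0. For each pair (i, j) with i < j, the coefficient of dx_i ∧ dx_j in alpha ∧ beta is (alpha_i * beta_j - alpha_j * beta_i). Collecting: alpha ∧ beta = (6) dx ∧ dy + (-12) dx ∧ dz + (6) dy ∧ dz.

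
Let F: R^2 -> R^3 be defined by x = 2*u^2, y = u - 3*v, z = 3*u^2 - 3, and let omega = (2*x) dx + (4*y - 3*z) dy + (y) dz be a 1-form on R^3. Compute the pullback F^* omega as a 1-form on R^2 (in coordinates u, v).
F^* omega = (16*u^3 - 3*u^2 - 18*u*v + 4*u - 12*v + 9) du + (27*u^2 - 12*u + 36*v - 27) dv

Using F^*(f dg) = (f ∘ F) d(g ∘ F), substitute each coordinate x_i by F_i(u, v) in f_i, and replace dx_i by d F_i = (∂F_i/∂u) du + (∂F_i/∂v) dv.
  For the x component: f_1(F) = 4*u^2; d F_1 = (4*u) du + (0) dv
  For the y component: f_2(F) = -9*u^2 + 4*u - 12*v + 9; d F_2 = (1) du + (-3) dv
  For the z component: f_3(F) = u - 3*v; d F_3 = (6*u) du + (0) dv
Combining and collecting du, dv coefficients:
  coeff of du: 16*u^3 - 3*u^2 - 18*u*v + 4*u - 12*v + 9
  coeff of dv: 27*u^2 - 12*u + 36*v - 27
F^* omega = (16*u^3 - 3*u^2 - 18*u*v + 4*u - 12*v + 9) du + (27*u^2 - 12*u + 36*v - 27) dv.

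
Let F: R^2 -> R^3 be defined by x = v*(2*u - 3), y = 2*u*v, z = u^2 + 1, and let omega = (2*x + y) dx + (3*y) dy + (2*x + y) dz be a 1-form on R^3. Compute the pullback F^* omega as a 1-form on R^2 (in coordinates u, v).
F^* omega = (12*v*(u^2 + 2*u*v - u - v)) du + (6*v*(4*u^2 - 5*u + 3)) dv

Using F^*(f dg) = (f ∘ F) d(g ∘ F), substitute each coordinate x_i by F_i(u, v) in f_i, and replace dx_i by d F_i = (∂F_i/∂u) du + (∂F_i/∂v) dv.
  For the x component: f_1(F) = 6*v*(u - 1); d F_1 = (2*v) du + (2*u - 3) dv
  For the y component: f_2(F) = 6*u*v; d F_2 = (2*v) du + (2*u) dv
  For the z component: f_3(F) = 6*v*(u - 1); d F_3 = (2*u) du + (0) dv
Combining and collecting du, dv coefficients:
  coeff of du: 12*v*(u^2 + 2*u*v - u - v)
  coeff of dv: 6*v*(4*u^2 - 5*u + 3)
F^* omega = (12*v*(u^2 + 2*u*v - u - v)) du + (6*v*(4*u^2 - 5*u + 3)) dv.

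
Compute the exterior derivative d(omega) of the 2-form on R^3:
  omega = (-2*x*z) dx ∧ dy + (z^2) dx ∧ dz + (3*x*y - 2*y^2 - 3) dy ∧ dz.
d(omega) = (-2*x + 3*y) dx ∧ dy ∧ dz

For a 2-form omega = sum_{i<j} g_{ij} dx_i ∧ dx_j, the exterior derivative is
  d(omega) = sum_{i<j} d(g_{ij}) ∧ dx_i ∧ dx_j = sum_{i<j, k} (∂g_{ij}/∂x_k) dx_k ∧ dx_i ∧ dx_j.
Expand each term, using dx_k ∧ dx_i ∧ dx_j = sgn(permutation) dx_{(a)} ∧ dx_{(b)} ∧ dx_{(c)} with (a < b < c) sorted:
  d(-2*x*z) includes (∂/∂z)(-2*x*z) dz = (-2*x) dz, which multiplied by dx ∧ dy gives (-2*x) dx ∧ dy ∧ dz
  d(3*x*y - 2*y^2 - 3) includes (∂/∂x)(3*x*y - 2*y^2 - 3) dx = (3*y) dx, which multiplied by dy ∧ dz gives (3*y) dx ∧ dy ∧ dz
Collecting like 3-forms: d(omega) = (-2*x + 3*y) dx ∧ dy ∧ dz.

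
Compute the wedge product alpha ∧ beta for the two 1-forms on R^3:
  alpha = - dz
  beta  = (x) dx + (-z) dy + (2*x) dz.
alpha ∧ beta = (x) dx ∧ dz + (-z) dy ∧ dz

Distribute the wedge, using dx_i ∧ dx_j = -dx_j ∧ dx_i and dx_i ∧ dx_i = 0. For each pair (i, j) with i < j, the coefficient of dx_i ∧ dx_j in alpha ∧ beta is (alpha_i * beta_j - alpha_j * beta_i). Collecting: alpha ∧ beta = (x) dx ∧ dz + (-z) dy ∧ dz.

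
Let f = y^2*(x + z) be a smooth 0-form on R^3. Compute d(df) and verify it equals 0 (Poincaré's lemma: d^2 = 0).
d(df) = 0

Step 1: df = sum_i (∂f/∂x_i) dx_i = (y^2) dx + (2*y*(x + z)) dy + (y^2) dz.
Step 2: Apply d again. Using the 1-form formula, the coefficient of dx ∧ dy in d(df) is ∂^2 f/∂x ∂y - ∂^2 f/∂y ∂x = (2*y) - (2*y) = 0 (equality of mixed partials for smooth f).
Similarly for dx ∧ dz and dy ∧ dz — all coefficients vanish. So d(df) = 0.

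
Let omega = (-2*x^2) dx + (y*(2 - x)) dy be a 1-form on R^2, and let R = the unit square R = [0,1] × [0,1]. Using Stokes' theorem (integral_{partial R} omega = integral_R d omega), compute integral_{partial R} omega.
integral_(partial R) omega = -1/2

Stokes: integral_partial_R omega = integral_R d omega with d omega = (∂Q/∂x - ∂P/∂y) dx ∧ dy.
  ∂Q/∂x = -y
  ∂P/∂y = 0
  integrand = ∂Q/∂x - ∂P/∂y = -y.
Integrating over R: integral_0^1 integral_0^1 (-y) dx dy = -1/2.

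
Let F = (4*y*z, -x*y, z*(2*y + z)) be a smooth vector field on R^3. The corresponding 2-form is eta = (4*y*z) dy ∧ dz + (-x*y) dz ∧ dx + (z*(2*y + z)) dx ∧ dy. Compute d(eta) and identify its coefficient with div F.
d(eta) = (-x + 2*y + 2*z) dx ∧ dy ∧ dz; div F = -x + 2*y + 2*z

For a 2-form in R^3 of the form above, applying d gives a 3-form with coefficient ∂P/∂x + ∂Q/∂y + ∂R/∂z:
  ∂P/∂x = 0
  ∂Q/∂y = -x
  ∂R/∂z = 2*y + 2*z
Sum = -x + 2*y + 2*z, which is exactly div F.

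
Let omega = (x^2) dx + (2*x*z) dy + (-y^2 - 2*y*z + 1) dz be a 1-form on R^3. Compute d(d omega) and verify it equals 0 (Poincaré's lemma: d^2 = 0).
d(d omega) = 0

Step 1: d omega = sum_{i<j} (∂f_j/∂x_i - ∂f_i/∂x_j) dx_i ∧ dx_j:
  coeff of dx ∧ dy: 2*z
  coeff of dx ∧ dz: 0
  coeff of dy ∧ dz: -2*x - 2*y - 2*z
Step 2: Apply d again to each 2-form coefficient. The only possible 3-form in R^3 is dx ∧ dy ∧ dz, with coefficient
  ∂(coeff of dy∧dz)/∂x - ∂(coeff of dx∧dz)/∂y + ∂(coeff of dx∧dy)/∂z
  = ∂/∂x (-2*x - 2*y - 2*z) - ∂/∂y (0) + ∂/∂z (2*z).
Each of these terms simplifies to sums of mixed partials that cancel in pairs. The result is 0 (by equality of mixed partials for smooth functions — Schwarz / Clairaut).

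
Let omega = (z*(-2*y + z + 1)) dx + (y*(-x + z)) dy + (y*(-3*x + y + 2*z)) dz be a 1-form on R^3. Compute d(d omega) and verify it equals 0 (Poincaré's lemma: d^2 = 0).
d(d omega) = 0

Step 1: d omega = sum_{i<j} (∂f_j/∂x_i - ∂f_i/∂x_j) dx_i ∧ dx_j:
  coeff of dx ∧ dy: -y + 2*z
  coeff of dx ∧ dz: -y - 2*z - 1
  coeff of dy ∧ dz: -3*x + y + 2*z
Step 2: Apply d again to each 2-form coefficient. The only possible 3-form in R^3 is dx ∧ dy ∧ dz, with coefficient
  ∂(coeff of dy∧dz)/∂x - ∂(coeff of dx∧dz)/∂y + ∂(coeff of dx∧dy)/∂z
  = ∂/∂x (-3*x + y + 2*z) - ∂/∂y (-y - 2*z - 1) + ∂/∂z (-y + 2*z).
Each of these terms simplifies to sums of mixed partials that cancel in pairs. The result is 0 (by equality of mixed partials for smooth functions — Schwarz / Clairaut).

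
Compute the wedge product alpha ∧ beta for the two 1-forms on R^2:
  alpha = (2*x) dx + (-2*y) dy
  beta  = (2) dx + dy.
alpha ∧ beta = (2*x + 4*y) dx ∧ dy

Distribute the wedge, using dx_i ∧ dx_j = -dx_j ∧ dx_i and dx_i ∧ dx_i = 0. For each pair (i, j) with i < j, the coefficient of dx_i ∧ dx_j in alpha ∧ beta is (alpha_i * beta_j - alpha_j * beta_i). Collecting: alpha ∧ beta = (2*x + 4*y) dx ∧ dy.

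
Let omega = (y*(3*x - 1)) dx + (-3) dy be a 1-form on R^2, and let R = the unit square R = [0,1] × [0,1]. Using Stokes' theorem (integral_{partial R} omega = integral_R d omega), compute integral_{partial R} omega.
integral_(partial R) omega = -1/2

Stokes: integral_partial_R omega = integral_R d omega with d omega = (∂Q/∂x - ∂P/∂y) dx ∧ dy.
  ∂Q/∂x = 0
  ∂P/∂y = 3*x - 1
  integrand = ∂Q/∂x - ∂P/∂y = 1 - 3*x.
Integrating over R: integral_0^1 integral_0^1 (1 - 3*x) dx dy = -1/2.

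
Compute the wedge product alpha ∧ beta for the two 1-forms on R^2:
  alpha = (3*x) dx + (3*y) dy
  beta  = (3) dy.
alpha ∧ beta = (9*x) dx ∧ dy

Distribute the wedge, using dx_i ∧ dx_j = -dx_j ∧ dx_i and dx_i ∧ dx_i = 0. For each pair (i, j) with i < j, the coefficient of dx_i ∧ dx_j in alpha ∧ beta is (alpha_i * beta_j - alpha_j * beta_i). Collecting: alpha ∧ beta = (9*x) dx ∧ dy.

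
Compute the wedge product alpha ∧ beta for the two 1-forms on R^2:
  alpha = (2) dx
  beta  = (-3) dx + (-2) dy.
alpha ∧ beta = (-4) dx ∧ dy

Distribute the wedge, using dx_i ∧ dx_j = -dx_j ∧ dx_i and dx_i ∧ dx_i = 0. For each pair (i, j) with i < j, the coefficient of dx_i ∧ dx_j in alpha ∧ beta is (alpha_i * beta_j - alpha_j * beta_i). Collecting: alpha ∧ beta = (-4) dx ∧ dy.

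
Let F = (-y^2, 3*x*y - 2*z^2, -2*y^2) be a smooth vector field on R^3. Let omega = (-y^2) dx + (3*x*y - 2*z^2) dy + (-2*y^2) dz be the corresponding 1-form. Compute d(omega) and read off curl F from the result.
d(omega) = (-4*y + 4*z) dy ∧ dz + (0) dz ∧ dx + (5*y) dx ∧ dy; curl F = (-4*y + 4*z, 0, 5*y)

d omega = sum_{i<j} (∂f_j/∂x_i - ∂f_i/∂x_j) dx_i ∧ dx_j. Under the identification (dy ∧ dz, dz ∧ dx, dx ∧ dy) ↔ (e_x, e_y, e_z), the coefficients are exactly the components of curl F. Compute:
  ∂R/∂y - ∂Q/∂z = (-4*y) - (-4*z) = -4*y + 4*z
  ∂P/∂z - ∂R/∂x = (0) - (0) = 0
  ∂Q/∂x - ∂P/∂y = (3*y) - (-2*y) = 5*y.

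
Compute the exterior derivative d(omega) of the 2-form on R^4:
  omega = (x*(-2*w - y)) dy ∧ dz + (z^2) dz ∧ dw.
d(omega) = (-2*w - y) dx ∧ dy ∧ dz + (-2*x) dy ∧ dz ∧ dw

For a 2-form omega = sum_{i<j} g_{ij} dx_i ∧ dx_j, the exterior derivative is
  d(omega) = sum_{i<j} d(g_{ij}) ∧ dx_i ∧ dx_j = sum_{i<j, k} (∂g_{ij}/∂x_k) dx_k ∧ dx_i ∧ dx_j.
Expand each term, using dx_k ∧ dx_i ∧ dx_j = sgn(permutation) dx_{(a)} ∧ dx_{(b)} ∧ dx_{(c)} with (a < b < c) sorted:
  d(x*(-2*w - y)) includes (∂/∂x)(x*(-2*w - y)) dx = (-2*w - y) dx, which multiplied by dy ∧ dz gives (-2*w - y) dx ∧ dy ∧ dz
  d(x*(-2*w - y)) includes (∂/∂w)(x*(-2*w - y)) dw = (-2*x) dw, which multiplied by dy ∧ dz gives (-2*x) dy ∧ dz ∧ dw
Collecting like 3-forms: d(omega) = (-2*w - y) dx ∧ dy ∧ dz + (-2*x) dy ∧ dz ∧ dw.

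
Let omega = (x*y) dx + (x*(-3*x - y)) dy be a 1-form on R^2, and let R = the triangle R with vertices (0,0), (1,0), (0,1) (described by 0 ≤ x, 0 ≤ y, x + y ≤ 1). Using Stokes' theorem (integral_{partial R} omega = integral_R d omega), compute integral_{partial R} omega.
integral_(partial R) omega = -4/3

Stokes: integral_partial_R omega = integral_R d omega with d omega = (∂Q/∂x - ∂P/∂y) dx ∧ dy.
  ∂Q/∂x = -6*x - y
  ∂P/∂y = x
  integrand = ∂Q/∂x - ∂P/∂y = -7*x - y.
Integrating over R: integral_0^1 integral_0^{1-x} (-7*x - y) dy dx = -4/3.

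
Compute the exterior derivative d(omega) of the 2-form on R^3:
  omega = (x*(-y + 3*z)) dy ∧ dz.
d(omega) = (-y + 3*z) dx ∧ dy ∧ dz

For a 2-form omega = sum_{i<j} g_{ij} dx_i ∧ dx_j, the exterior derivative is
  d(omega) = sum_{i<j} d(g_{ij}) ∧ dx_i ∧ dx_j = sum_{i<j, k} (∂g_{ij}/∂x_k) dx_k ∧ dx_i ∧ dx_j.
Expand each term, using dx_k ∧ dx_i ∧ dx_j = sgn(permutation) dx_{(a)} ∧ dx_{(b)} ∧ dx_{(c)} with (a < b < c) sorted:
  d(x*(-y + 3*z)) includes (∂/∂x)(x*(-y + 3*z)) dx = (-y + 3*z) dx, which multiplied by dy ∧ dz gives (-y + 3*z) dx ∧ dy ∧ dz
Collecting like 3-forms: d(omega) = (-y + 3*z) dx ∧ dy ∧ dz.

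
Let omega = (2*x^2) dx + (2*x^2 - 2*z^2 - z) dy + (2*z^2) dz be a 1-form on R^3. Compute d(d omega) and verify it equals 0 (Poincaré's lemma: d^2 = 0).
d(d omega) = 0

Step 1: d omega = sum_{i<j} (∂f_j/∂x_i - ∂f_i/∂x_j) dx_i ∧ dx_j:
  coeff of dx ∧ dy: 4*x
  coeff of dx ∧ dz: 0
  coeff of dy ∧ dz: 4*z + 1
Step 2: Apply d again to each 2-form coefficient. The only possible 3-form in R^3 is dx ∧ dy ∧ dz, with coefficient
  ∂(coeff of dy∧dz)/∂x - ∂(coeff of dx∧dz)/∂y + ∂(coeff of dx∧dy)/∂z
  = ∂/∂x (4*z + 1) - ∂/∂y (0) + ∂/∂z (4*x).
Each of these terms simplifies to sums of mixed partials that cancel in pairs. The result is 0 (by equality of mixed partials for smooth functions — Schwarz / Clairaut).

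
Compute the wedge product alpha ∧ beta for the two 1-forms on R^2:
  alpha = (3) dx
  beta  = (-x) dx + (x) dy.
alpha ∧ beta = (3*x) dx ∧ dy

Distribute the wedge, using dx_i ∧ dx_j = -dx_j ∧ dx_i and dx_i ∧ dx_i = 0. For each pair (i, j) with i < j, the coefficient of dx_i ∧ dx_j in alpha ∧ beta is (alpha_i * beta_j - alpha_j * beta_i). Collecting: alpha ∧ beta = (3*x) dx ∧ dy.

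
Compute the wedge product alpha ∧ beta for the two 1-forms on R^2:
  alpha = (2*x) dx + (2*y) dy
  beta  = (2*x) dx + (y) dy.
alpha ∧ beta = (-2*x*y) dx ∧ dy

Distribute the wedge, using dx_i ∧ dx_j = -dx_j ∧ dx_i and dx_i ∧ dx_i = 0. For each pair (i, j) with i < j, the coefficient of dx_i ∧ dx_j in alpha ∧ beta is (alpha_i * beta_j - alpha_j * beta_i). Collecting: alpha ∧ beta = (-2*x*y) dx ∧ dy.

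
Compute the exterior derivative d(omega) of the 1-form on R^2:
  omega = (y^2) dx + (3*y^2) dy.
d(omega) = (-2*y) dx ∧ dy

For a 1-form omega = sum_i f_i dx_i, the exterior derivative is
  d(omega) = sum_{i < j} (∂f_j/∂x_i - ∂f_i/∂x_j) dx_i ∧ dx_j.
  coefficient of dx ∧ dy: ∂f_2/∂x - ∂f_1/∂y = ∂(3*y^2)/∂x - ∂(y^2)/∂y = -2*y
Assembling: d(omega) = (-2*y) dx ∧ dy.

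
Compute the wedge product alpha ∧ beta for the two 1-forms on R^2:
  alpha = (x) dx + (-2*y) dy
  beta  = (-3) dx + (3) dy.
alpha ∧ beta = (3*x - 6*y) dx ∧ dy

Distribute the wedge, using dx_i ∧ dx_j = -dx_j ∧ dx_i and dx_i ∧ dx_i = 0. For each pair (i, j) with i < j, the coefficient of dx_i ∧ dx_j in alpha ∧ beta is (alpha_i * beta_j - alpha_j * beta_i). Collecting: alpha ∧ beta = (3*x - 6*y) dx ∧ dy.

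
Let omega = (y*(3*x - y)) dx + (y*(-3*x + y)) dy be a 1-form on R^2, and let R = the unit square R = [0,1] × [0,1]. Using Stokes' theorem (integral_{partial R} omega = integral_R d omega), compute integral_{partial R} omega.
integral_(partial R) omega = -2

Stokes: integral_partial_R omega = integral_R d omega with d omega = (∂Q/∂x - ∂P/∂y) dx ∧ dy.
  ∂Q/∂x = -3*y
  ∂P/∂y = 3*x - 2*y
  integrand = ∂Q/∂x - ∂P/∂y = -3*x - y.
Integrating over R: integral_0^1 integral_0^1 (-3*x - y) dx dy = -2.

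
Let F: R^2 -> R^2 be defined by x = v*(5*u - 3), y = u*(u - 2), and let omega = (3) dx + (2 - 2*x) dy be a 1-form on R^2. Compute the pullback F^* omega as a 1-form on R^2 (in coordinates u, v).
F^* omega = (-20*u^2*v + 32*u*v + 4*u + 3*v - 4) du + (15*u - 9) dv

Using F^*(f dg) = (f ∘ F) d(g ∘ F), substitute each coordinate x_i by F_i(u, v) in f_i, and replace dx_i by d F_i = (∂F_i/∂u) du + (∂F_i/∂v) dv.
  For the x component: f_1(F) = 3; d F_1 = (5*v) du + (5*u - 3) dv
  For the y component: f_2(F) = -10*u*v + 6*v + 2; d F_2 = (2*u - 2) du + (0) dv
Combining and collecting du, dv coefficients:
  coeff of du: -20*u^2*v + 32*u*v + 4*u + 3*v - 4
  coeff of dv: 15*u - 9
F^* omega = (-20*u^2*v + 32*u*v + 4*u + 3*v - 4) du + (15*u - 9) dv.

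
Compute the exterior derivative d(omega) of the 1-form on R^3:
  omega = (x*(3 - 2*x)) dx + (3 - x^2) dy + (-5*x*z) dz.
d(omega) = (-2*x) dx ∧ dy + (-5*z) dx ∧ dz

For a 1-form omega = sum_i f_i dx_i, the exterior derivative is
  d(omega) = sum_{i < j} (∂f_j/∂x_i - ∂f_i/∂x_j) dx_i ∧ dx_j.
  coefficient of dx ∧ dy: ∂f_2/∂x - ∂f_1/∂y = ∂(3 - x^2)/∂x - ∂(x*(3 - 2*x))/∂y = -2*x
  coefficient of dx ∧ dz: ∂f_3/∂x - ∂f_1/∂z = ∂(-5*x*z)/∂x - ∂(x*(3 - 2*x))/∂z = -5*z
Assembling: d(omega) = (-2*x) dx ∧ dy + (-5*z) dx ∧ dz.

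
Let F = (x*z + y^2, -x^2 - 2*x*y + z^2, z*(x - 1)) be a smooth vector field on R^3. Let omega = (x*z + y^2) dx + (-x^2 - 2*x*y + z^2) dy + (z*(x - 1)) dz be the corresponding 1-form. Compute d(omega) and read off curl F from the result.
d(omega) = (-2*z) dy ∧ dz + (x - z) dz ∧ dx + (-2*x - 4*y) dx ∧ dy; curl F = (-2*z, x - z, -2*x - 4*y)

d omega = sum_{i<j} (∂f_j/∂x_i - ∂f_i/∂x_j) dx_i ∧ dx_j. Under the identification (dy ∧ dz, dz ∧ dx, dx ∧ dy) ↔ (e_x, e_y, e_z), the coefficients are exactly the components of curl F. Compute:
  ∂R/∂y - ∂Q/∂z = (0) - (2*z) = -2*z
  ∂P/∂z - ∂R/∂x = (x) - (z) = x - z
  ∂Q/∂x - ∂P/∂y = (-2*x - 2*y) - (2*y) = -2*x - 4*y.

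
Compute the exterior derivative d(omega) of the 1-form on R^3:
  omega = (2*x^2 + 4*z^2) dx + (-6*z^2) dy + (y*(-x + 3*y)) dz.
d(omega) = (-y - 8*z) dx ∧ dz + (-x + 6*y + 12*z) dy ∧ dz

For a 1-form omega = sum_i f_i dx_i, the exterior derivative is
  d(omega) = sum_{i < j} (∂f_j/∂x_i - ∂f_i/∂x_j) dx_i ∧ dx_j.
  coefficient of dx ∧ dz: ∂f_3/∂x - ∂f_1/∂z = ∂(y*(-x + 3*y))/∂x - ∂(2*x^2 + 4*z^2)/∂z = -y - 8*z
  coefficient of dy ∧ dz: ∂f_3/∂y - ∂f_2/∂z = ∂(y*(-x + 3*y))/∂y - ∂(-6*z^2)/∂z = -x + 6*y + 12*z
Assembling: d(omega) = (-y - 8*z) dx ∧ dz + (-x + 6*y + 12*z) dy ∧ dz.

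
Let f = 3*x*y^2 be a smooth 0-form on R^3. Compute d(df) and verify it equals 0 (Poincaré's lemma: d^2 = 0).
d(df) = 0

Step 1: df = sum_i (∂f/∂x_i) dx_i = (3*y^2) dx + (6*x*y) dy + (0) dz.
Step 2: Apply d again. Using the 1-form formula, the coefficient of dx ∧ dy in d(df) is ∂^2 f/∂x ∂y - ∂^2 f/∂y ∂x = (6*y) - (6*y) = 0 (equality of mixed partials for smooth f).
Similarly for dx ∧ dz and dy ∧ dz — all coefficients vanish. So d(df) = 0.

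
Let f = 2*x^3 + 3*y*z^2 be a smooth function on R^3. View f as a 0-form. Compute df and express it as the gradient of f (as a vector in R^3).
df = (6*x^2) dx + (3*z^2) dy + (6*y*z) dz; grad f = (6*x^2, 3*z^2, 6*y*z)

For a 0-form f, d f = (∂f/∂x) dx + (∂f/∂y) dy + (∂f/∂z) dz. The components of the vector representation are exactly the entries of grad f in Cartesian coordinates:
  ∂f/∂x = 6*x^2
  ∂f/∂y = 3*z^2
  ∂f/∂z = 6*y*z.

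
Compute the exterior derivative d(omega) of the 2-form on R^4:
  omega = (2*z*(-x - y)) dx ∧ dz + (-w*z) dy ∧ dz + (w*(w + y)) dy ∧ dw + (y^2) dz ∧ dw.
d(omega) = (2*z) dx ∧ dy ∧ dz + (2*y - z) dy ∧ dz ∧ dw

For a 2-form omega = sum_{i<j} g_{ij} dx_i ∧ dx_j, the exterior derivative is
  d(omega) = sum_{i<j} d(g_{ij}) ∧ dx_i ∧ dx_j = sum_{i<j, k} (∂g_{ij}/∂x_k) dx_k ∧ dx_i ∧ dx_j.
Expand each term, using dx_k ∧ dx_i ∧ dx_j = sgn(permutation) dx_{(a)} ∧ dx_{(b)} ∧ dx_{(c)} with (a < b < c) sorted:
  d(2*z*(-x - y)) includes (∂/∂y)(2*z*(-x - y)) dy = (-2*z) dy, which multiplied by dx ∧ dz gives (2*z) dx ∧ dy ∧ dz
  d(-w*z) includes (∂/∂w)(-w*z) dw = (-z) dw, which multiplied by dy ∧ dz gives (-z) dy ∧ dz ∧ dw
  d(y^2) includes (∂/∂y)(y^2) dy = (2*y) dy, which multiplied by dz ∧ dw gives (2*y) dy ∧ dz ∧ dw
Collecting like 3-forms: d(omega) = (2*z) dx ∧ dy ∧ dz + (2*y - z) dy ∧ dz ∧ dw.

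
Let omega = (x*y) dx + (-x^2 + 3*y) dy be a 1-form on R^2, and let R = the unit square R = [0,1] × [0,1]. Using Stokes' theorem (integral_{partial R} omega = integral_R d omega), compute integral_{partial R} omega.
integral_(partial R) omega = -3/2

Stokes: integral_partial_R omega = integral_R d omega with d omega = (∂Q/∂x - ∂P/∂y) dx ∧ dy.
  ∂Q/∂x = -2*x
  ∂P/∂y = x
  integrand = ∂Q/∂x - ∂P/∂y = -3*x.
Integrating over R: integral_0^1 integral_0^1 (-3*x) dx dy = -3/2.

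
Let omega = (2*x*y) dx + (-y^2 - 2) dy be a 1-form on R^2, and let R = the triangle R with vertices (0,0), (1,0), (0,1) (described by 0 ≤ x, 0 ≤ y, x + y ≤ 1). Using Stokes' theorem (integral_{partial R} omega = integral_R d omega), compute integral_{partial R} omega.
integral_(partial R) omega = -1/3

Stokes: integral_partial_R omega = integral_R d omega with d omega = (∂Q/∂x - ∂P/∂y) dx ∧ dy.
  ∂Q/∂x = 0
  ∂P/∂y = 2*x
  integrand = ∂Q/∂x - ∂P/∂y = -2*x.
Integrating over R: integral_0^1 integral_0^{1-x} (-2*x) dy dx = -1/3.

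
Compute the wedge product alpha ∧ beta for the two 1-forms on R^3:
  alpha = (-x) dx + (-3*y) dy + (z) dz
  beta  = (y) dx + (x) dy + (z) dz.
alpha ∧ beta = (-x^2 + 3*y^2) dx ∧ dy + (-z*(x + y)) dx ∧ dz + (-z*(x + 3*y)) dy ∧ dz

Distribute the wedge, using dx_i ∧ dx_j = -dx_j ∧ dx_i and dx_i ∧ dx_i = 0. For each pair (i, j) with i < j, the coefficient of dx_i ∧ dx_j in alpha ∧ beta is (alpha_i * beta_j - alpha_j * beta_i). Collecting: alpha ∧ beta = (-x^2 + 3*y^2) dx ∧ dy + (-z*(x + y)) dx ∧ dz + (-z*(x + 3*y)) dy ∧ dz.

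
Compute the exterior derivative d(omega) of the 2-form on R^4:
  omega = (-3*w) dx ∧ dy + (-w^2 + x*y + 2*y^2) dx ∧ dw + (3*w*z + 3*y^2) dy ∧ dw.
d(omega) = (-x - 4*y - 3) dx ∧ dy ∧ dw + (-3*w) dy ∧ dz ∧ dw

For a 2-form omega = sum_{i<j} g_{ij} dx_i ∧ dx_j, the exterior derivative is
  d(omega) = sum_{i<j} d(g_{ij}) ∧ dx_i ∧ dx_j = sum_{i<j, k} (∂g_{ij}/∂x_k) dx_k ∧ dx_i ∧ dx_j.
Expand each term, using dx_k ∧ dx_i ∧ dx_j = sgn(permutation) dx_{(a)} ∧ dx_{(b)} ∧ dx_{(c)} with (a < b < c) sorted:
  d(-3*w) includes (∂/∂w)(-3*w) dw = (-3) dw, which multiplied by dx ∧ dy gives (-3) dx ∧ dy ∧ dw
  d(-w^2 + x*y + 2*y^2) includes (∂/∂y)(-w^2 + x*y + 2*y^2) dy = (x + 4*y) dy, which multiplied by dx ∧ dw gives (-x - 4*y) dx ∧ dy ∧ dw
  d(3*w*z + 3*y^2) includes (∂/∂z)(3*w*z + 3*y^2) dz = (3*w) dz, which multiplied by dy ∧ dw gives (-3*w) dy ∧ dz ∧ dw
Collecting like 3-forms: d(omega) = (-x - 4*y - 3) dx ∧ dy ∧ dw + (-3*w) dy ∧ dz ∧ dw.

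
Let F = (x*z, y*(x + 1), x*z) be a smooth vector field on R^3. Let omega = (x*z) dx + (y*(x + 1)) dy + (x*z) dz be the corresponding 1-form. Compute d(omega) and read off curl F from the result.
d(omega) = (0) dy ∧ dz + (x - z) dz ∧ dx + (y) dx ∧ dy; curl F = (0, x - z, y)

d omega = sum_{i<j} (∂f_j/∂x_i - ∂f_i/∂x_j) dx_i ∧ dx_j. Under the identification (dy ∧ dz, dz ∧ dx, dx ∧ dy) ↔ (e_x, e_y, e_z), the coefficients are exactly the components of curl F. Compute:
  ∂R/∂y - ∂Q/∂z = (0) - (0) = 0
  ∂P/∂z - ∂R/∂x = (x) - (z) = x - z
  ∂Q/∂x - ∂P/∂y = (y) - (0) = y.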